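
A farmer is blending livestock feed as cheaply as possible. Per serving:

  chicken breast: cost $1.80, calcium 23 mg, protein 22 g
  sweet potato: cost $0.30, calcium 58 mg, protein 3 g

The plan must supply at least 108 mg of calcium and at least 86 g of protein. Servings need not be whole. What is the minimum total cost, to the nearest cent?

$7.05

A basic optimal solution has at most two foods positive. Try each food alone and each pair with both targets met exactly.
chicken breast only: max(108/23, 86/22) = 4.696 servings → $8.45.
sweet potato only: max(108/58, 86/3) = 28.67 servings → $8.60.
chicken breast + sweet potato with both tight: 3.864 servings and 0.3297 servings → $7.05.
So the least-cost plan costs $7.05.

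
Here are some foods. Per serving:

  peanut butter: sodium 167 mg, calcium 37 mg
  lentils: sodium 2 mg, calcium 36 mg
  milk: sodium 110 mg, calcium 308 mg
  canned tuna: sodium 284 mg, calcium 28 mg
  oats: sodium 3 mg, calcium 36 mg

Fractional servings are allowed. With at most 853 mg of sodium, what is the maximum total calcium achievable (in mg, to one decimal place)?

Calcium per mg sodium: lentils 18, oats 12, milk 2.8, peanut butter 0.2216, canned tuna 0.09859.
With no serving limits, spend the whole sodium allowance on lentils: 853 mg / 2 mg × 36 mg = 15354.0 mg.

15354.0 mg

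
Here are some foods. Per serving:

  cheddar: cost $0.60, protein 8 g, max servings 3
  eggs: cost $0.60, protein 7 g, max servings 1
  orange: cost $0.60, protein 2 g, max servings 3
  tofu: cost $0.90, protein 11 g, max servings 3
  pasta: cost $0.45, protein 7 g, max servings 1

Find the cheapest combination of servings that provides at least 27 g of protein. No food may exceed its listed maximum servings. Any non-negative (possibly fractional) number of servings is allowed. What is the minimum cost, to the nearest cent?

Cost per g of protein: pasta $0.0643, cheddar $0.0750, tofu $0.0818, eggs $0.0857, orange $0.3000.
Take 1 serving of pasta: +7.0 g protein for $0.45 (total $0.45, still need 20.0 g).
Take 2.5 servings of cheddar: +20.0 g protein for $1.50 (total $1.95, still need 0.0 g).
Filling from the cheapest source first is optimal under one linear minimum: $1.95.

$1.95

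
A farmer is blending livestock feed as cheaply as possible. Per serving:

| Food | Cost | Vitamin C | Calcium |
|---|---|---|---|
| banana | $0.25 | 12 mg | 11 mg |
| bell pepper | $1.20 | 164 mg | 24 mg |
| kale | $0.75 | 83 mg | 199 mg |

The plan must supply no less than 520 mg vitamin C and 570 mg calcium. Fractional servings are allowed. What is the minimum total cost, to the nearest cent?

At the optimum either one food covers both requirements or two foods hit both targets exactly; no other combination can be cheaper.
banana only: max(520/12, 570/11) = 51.82 servings → $12.95.
bell pepper only: max(520/164, 570/24) = 23.75 servings → $28.50.
kale only: max(520/83, 570/199) = 6.265 servings → $4.70.
banana + bell pepper with both targets exact would need a negative amount; discard.
banana + kale with both tight: 38.08 servings and 0.7593 servings → $10.09.
bell pepper + kale with both tight: 1.833 servings and 2.643 servings → $4.18.
So the least-cost plan costs $4.18.

$4.18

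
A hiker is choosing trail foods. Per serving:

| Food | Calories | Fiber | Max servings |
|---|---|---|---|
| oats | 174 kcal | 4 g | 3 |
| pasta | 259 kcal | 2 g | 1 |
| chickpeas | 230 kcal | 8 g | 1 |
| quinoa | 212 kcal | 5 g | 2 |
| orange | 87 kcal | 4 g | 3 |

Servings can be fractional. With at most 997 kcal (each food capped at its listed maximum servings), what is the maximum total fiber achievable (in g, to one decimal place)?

31.9 g

Fiber per kcal: orange 0.04598, chickpeas 0.03478, quinoa 0.02358, oats 0.02299, pasta 0.007722.
Take 3 servings of orange: uses 261 kcal, +12.0 g fiber (running total 12.0 g).
Take 1 serving of chickpeas: uses 230 kcal, +8.0 g fiber (running total 20.0 g).
Take 2 servings of quinoa: uses 424 kcal, +10.0 g fiber (running total 30.0 g).
Take 0.4713 servings of oats: uses 82 kcal, +1.9 g fiber (running total 31.9 g).
Filling greedily by fiber-per-kcal is optimal for one linear limit, giving 31.9 g.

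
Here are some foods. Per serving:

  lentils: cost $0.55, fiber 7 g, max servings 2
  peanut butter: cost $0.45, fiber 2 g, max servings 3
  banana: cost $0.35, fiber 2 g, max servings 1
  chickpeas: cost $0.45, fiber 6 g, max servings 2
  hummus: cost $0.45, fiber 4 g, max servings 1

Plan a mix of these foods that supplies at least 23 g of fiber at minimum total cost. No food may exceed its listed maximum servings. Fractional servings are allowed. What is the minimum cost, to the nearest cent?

$1.76

Cost per g of fiber: chickpeas $0.0750, lentils $0.0786, hummus $0.1125, banana $0.1750, peanut butter $0.2250.
Take 2 servings of chickpeas: +12.0 g fiber for $0.90 (total $0.90, still need 11.0 g).
Take 1.571 servings of lentils: +11.0 g fiber for $0.86 (total $1.76, still need 0.0 g).
Filling from the cheapest source first is optimal under one linear minimum: $1.76.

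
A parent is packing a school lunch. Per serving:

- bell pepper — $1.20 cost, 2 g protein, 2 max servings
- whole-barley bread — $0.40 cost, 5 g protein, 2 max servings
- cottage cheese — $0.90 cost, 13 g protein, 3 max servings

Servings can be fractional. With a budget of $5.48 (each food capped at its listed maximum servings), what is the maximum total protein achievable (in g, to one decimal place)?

Protein per dollar: cottage cheese 14.44, whole-barley bread 12.5, bell pepper 1.667.
Take 3 servings of cottage cheese: spends $2.70, +39.0 g protein (running total 39.0 g).
Take 2 servings of whole-barley bread: spends $0.80, +10.0 g protein (running total 49.0 g).
Take 1.65 servings of bell pepper: spends $1.98, +3.3 g protein (running total 52.3 g).
Greedy by best ratio exhausts the cost allowance optimally: 52.3 g.

52.3 g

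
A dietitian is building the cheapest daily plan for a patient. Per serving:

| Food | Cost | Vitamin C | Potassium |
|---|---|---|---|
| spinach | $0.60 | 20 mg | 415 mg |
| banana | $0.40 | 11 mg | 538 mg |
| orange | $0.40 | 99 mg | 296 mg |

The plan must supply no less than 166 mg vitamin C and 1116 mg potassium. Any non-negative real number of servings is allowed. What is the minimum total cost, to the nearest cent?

$1.11

Two binding constraints pin down two serving amounts, so the optimal mix uses at most two foods. The candidates are each food alone (scaled to the tighter of vitamin C/potassium) and each pair with both constraints tight.
spinach only: max(166/20, 1116/415) = 8.3 servings → $4.98.
banana only: max(166/11, 1116/538) = 15.09 servings → $6.04.
orange only: max(166/99, 1116/296) = 3.77 servings → $1.51.
spinach + banana: the both-tight solution has a negative serving — not a feasible corner.
spinach + orange with both tight: 1.745 servings and 1.324 servings → $1.58.
banana + orange with both tight: 1.227 servings and 1.54 servings → $1.11.
Cheapest feasible corner: $1.11.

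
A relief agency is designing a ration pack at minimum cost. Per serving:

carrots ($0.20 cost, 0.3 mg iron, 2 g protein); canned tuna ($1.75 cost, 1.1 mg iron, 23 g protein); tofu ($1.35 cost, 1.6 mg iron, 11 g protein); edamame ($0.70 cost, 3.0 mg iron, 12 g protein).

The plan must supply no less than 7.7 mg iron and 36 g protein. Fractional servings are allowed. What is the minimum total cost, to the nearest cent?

carrots only: max(7.7/0.3, 36/2) = 25.67 servings → $5.13.
canned tuna only: max(7.7/1.1, 36/23) = 7 servings → $12.25.
tofu only: max(7.7/1.6, 36/11) = 4.812 servings → $6.50.
edamame only: max(7.7/3.0, 36/12) = 3 servings → $2.10.
carrots + canned tuna with both targets exact would need a negative amount; discard.
carrots + tofu with both targets exact would need a negative amount; discard.
carrots + edamame with both tight: 6.5 servings and 1.917 servings → $2.64.
canned tuna + tofu: intersection lies outside the first quadrant.
canned tuna + edamame with both tight: 0.2796 servings and 2.464 servings → $2.21.
tofu + edamame with both tight: 1.13 servings and 1.964 servings → $2.90.
The minimum over all feasible corners is $2.10.

$2.10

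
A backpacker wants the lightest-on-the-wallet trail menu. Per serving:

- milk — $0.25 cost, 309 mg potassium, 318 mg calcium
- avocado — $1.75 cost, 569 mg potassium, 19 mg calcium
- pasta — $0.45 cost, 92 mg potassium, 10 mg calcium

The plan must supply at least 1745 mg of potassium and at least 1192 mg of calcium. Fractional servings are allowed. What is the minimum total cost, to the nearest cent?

$1.41

The cheapest plan sits at a corner of the feasible region — with two constraints it uses at most two foods.
milk only: max(1745/309, 1192/318) = 5.647 servings → $1.41.
avocado only: max(1745/569, 1192/19) = 62.74 servings → $109.79.
pasta only: max(1745/92, 1192/10) = 119.2 servings → $53.64.
milk + avocado with both tight: 3.685 servings and 1.066 servings → $2.79.
milk + pasta with both tight: 3.524 servings and 7.131 servings → $4.09.
avocado + pasta: intersection lies outside the first quadrant.
The minimum over all feasible corners is $1.41.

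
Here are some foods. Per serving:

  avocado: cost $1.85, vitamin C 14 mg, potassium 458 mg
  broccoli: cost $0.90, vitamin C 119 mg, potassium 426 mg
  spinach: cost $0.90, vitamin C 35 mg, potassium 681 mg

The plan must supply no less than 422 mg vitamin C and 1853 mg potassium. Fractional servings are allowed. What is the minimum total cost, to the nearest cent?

Minimising a linear cost over {vitamin C ≥ 422, potassium ≥ 1853, servings ≥ 0} — the optimum is at a vertex, using one or two foods.
avocado only: max(422/14, 1853/458) = 30.14 servings → $55.76.
broccoli only: max(422/119, 1853/426) = 4.35 servings → $3.91.
spinach only: max(422/35, 1853/681) = 12.06 servings → $10.85.
avocado + broccoli with both tight: 0.8392 servings and 3.447 servings → $4.66.
avocado + spinach with both targets exact would need a negative amount; discard.
broccoli + spinach with both tight: 3.365 servings and 0.616 servings → $3.58.
Cheapest feasible corner: $3.58.

$3.58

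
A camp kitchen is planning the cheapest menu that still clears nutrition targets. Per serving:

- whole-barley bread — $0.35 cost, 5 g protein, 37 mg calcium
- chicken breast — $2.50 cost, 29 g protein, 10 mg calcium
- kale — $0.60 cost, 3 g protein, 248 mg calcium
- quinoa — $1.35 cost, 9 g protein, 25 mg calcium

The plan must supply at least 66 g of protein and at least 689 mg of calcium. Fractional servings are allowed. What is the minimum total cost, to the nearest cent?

At the optimum either one food covers both requirements or two foods hit both targets exactly; no other combination can be cheaper.
whole-barley bread only: max(66/5, 689/37) = 18.62 servings → $6.52.
chicken breast only: max(66/29, 689/10) = 68.9 servings → $172.25.
kale only: max(66/3, 689/248) = 22 servings → $13.20.
quinoa only: max(66/9, 689/25) = 27.56 servings → $37.21.
whole-barley bread + chicken breast with both targets exact would need a negative amount; discard.
whole-barley bread + kale with both tight: 12.67 servings and 0.8884 servings → $4.97.
whole-barley bread + quinoa: intersection lies outside the first quadrant.
chicken breast + kale with both tight: 1.997 servings and 2.698 servings → $6.61.
chicken breast + quinoa: the both-tight solution has a negative serving — not a feasible corner.
kale + quinoa with both tight: 2.11 servings and 6.63 servings → $10.22.
So the least-cost plan costs $4.97.

$4.97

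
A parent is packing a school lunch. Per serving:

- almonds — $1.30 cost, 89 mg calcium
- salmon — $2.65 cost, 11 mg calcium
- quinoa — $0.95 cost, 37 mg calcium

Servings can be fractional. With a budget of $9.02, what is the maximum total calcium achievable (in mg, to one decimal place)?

Calcium per dollar: almonds 68.46, quinoa 38.95, salmon 4.151.
With no serving limits, spend the whole cost allowance on almonds: $9.02 / $1.30 × 89 mg = 617.5 mg.

617.5 mg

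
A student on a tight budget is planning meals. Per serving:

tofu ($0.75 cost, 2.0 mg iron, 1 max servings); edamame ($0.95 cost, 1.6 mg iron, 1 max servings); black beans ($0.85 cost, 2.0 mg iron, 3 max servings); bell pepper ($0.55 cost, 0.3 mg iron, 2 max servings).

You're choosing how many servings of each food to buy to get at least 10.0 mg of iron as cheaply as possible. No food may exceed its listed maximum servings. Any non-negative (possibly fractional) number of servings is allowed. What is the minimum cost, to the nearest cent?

Cost per mg of iron: tofu $0.3750, black beans $0.4250, edamame $0.5938, bell pepper $1.8333.
Take 1 serving of tofu: +2.0 mg iron for $0.75 (total $0.75, still need 8.0 mg).
Take 3 servings of black beans: +6.0 mg iron for $2.55 (total $3.30, still need 2.0 mg).
Take 1 serving of edamame: +1.6 mg iron for $0.95 (total $4.25, still need 0.4 mg).
Take 1.333 servings of bell pepper: +0.4 mg iron for $0.73 (total $4.98, still need 0.0 mg).
Greedy by cheapest-per-mg is optimal for a single linear constraint, so the minimum cost is $4.98.

$4.98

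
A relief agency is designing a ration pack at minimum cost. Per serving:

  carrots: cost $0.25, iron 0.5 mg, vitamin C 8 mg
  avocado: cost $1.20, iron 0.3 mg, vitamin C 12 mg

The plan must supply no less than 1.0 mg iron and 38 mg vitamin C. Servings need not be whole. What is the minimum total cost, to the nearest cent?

A basic optimal solution has at most two foods positive. Try each food alone and each pair with both targets met exactly.
carrots only: max(1.0/0.5, 38/8) = 4.75 servings → $1.19.
avocado only: max(1.0/0.3, 38/12) = 3.333 servings → $4.00.
carrots + avocado with both tight: 0.1667 servings and 3.056 servings → $3.71.
The minimum over all feasible corners is $1.19.

$1.19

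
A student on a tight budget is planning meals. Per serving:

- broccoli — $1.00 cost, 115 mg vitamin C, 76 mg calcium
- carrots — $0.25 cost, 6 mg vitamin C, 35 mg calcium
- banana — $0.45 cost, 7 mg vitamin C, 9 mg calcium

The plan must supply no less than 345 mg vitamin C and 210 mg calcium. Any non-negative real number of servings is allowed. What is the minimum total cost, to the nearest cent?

broccoli only: max(345/115, 210/76) = 3 servings → $3.00.
carrots only: max(345/6, 210/35) = 57.5 servings → $14.38.
banana only: max(345/7, 210/9) = 49.29 servings → $22.18.
broccoli + carrots: intersection lies outside the first quadrant.
broccoli + banana with both targets exact would need a negative amount; discard.
carrots + banana with both targets exact would need a negative amount; discard.
Cheapest feasible corner: $3.00.

$3.00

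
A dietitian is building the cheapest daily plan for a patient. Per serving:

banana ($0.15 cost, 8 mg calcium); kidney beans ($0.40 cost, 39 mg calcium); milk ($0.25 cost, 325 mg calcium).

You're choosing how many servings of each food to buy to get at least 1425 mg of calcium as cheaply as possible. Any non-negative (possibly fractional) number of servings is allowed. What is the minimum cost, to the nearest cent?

Cost per mg of calcium: milk $0.0008, kidney beans $0.0103, banana $0.0187.
With no serving limits, use only milk: 1425 mg / 325 mg = 4.385 servings × $0.25 = $1.10.

$1.10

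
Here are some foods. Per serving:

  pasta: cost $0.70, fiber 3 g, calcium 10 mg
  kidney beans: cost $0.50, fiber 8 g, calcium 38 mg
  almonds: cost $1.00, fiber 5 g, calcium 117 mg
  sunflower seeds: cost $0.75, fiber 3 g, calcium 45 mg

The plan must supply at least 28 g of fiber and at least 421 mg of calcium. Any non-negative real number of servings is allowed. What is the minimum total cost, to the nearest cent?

An LP optimum is at a vertex; with two nutrient constraints at most two foods are used. Check each candidate.
pasta only: max(28/3, 421/10) = 42.1 servings → $29.47.
kidney beans only: max(28/8, 421/38) = 11.08 servings → $5.54.
almonds only: max(28/5, 421/117) = 5.6 servings → $5.60.
sunflower seeds only: max(28/3, 421/45) = 9.356 servings → $7.02.
pasta + kidney beans: the both-tight solution has a negative serving — not a feasible corner.
pasta + almonds with both tight: 3.89 servings and 3.266 servings → $5.99.
pasta + sunflower seeds: the both-tight solution has a negative serving — not a feasible corner.
kidney beans + almonds with both tight: 1.57 servings and 3.088 servings → $3.87.
kidney beans + sunflower seeds with both targets exact would need a negative amount; discard.
almonds + sunflower seeds with both tight: 0.02381 servings and 9.294 servings → $6.99.
So the least-cost plan costs $3.87.

$3.87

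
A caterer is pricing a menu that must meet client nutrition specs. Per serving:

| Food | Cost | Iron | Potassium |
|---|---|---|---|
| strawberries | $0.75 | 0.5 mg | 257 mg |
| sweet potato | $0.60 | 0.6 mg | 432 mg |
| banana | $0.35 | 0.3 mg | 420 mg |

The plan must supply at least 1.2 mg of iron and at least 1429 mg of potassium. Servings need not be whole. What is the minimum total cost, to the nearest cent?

$1.34

Check every corner: each single food scaled to meet both minima, and each pair solved so both constraints bind.
strawberries only: max(1.2/0.5, 1429/257) = 5.56 servings → $4.17.
sweet potato only: max(1.2/0.6, 1429/432) = 3.308 servings → $1.98.
banana only: max(1.2/0.3, 1429/420) = 4 servings → $1.40.
strawberries + sweet potato: the both-tight solution has a negative serving — not a feasible corner.
strawberries + banana with both tight: 0.5666 servings and 3.056 servings → $1.49.
sweet potato + banana with both tight: 0.6152 servings and 2.77 servings → $1.34.
So the least-cost plan costs $1.34.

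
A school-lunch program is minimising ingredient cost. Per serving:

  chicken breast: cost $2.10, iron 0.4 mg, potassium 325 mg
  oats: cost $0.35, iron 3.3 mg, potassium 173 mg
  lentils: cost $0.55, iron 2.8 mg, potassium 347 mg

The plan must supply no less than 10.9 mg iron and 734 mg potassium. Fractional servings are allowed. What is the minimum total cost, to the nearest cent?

Two binding constraints pin down two serving amounts, so the optimal mix uses at most two foods. The candidates are each food alone (scaled to the tighter of iron/potassium) and each pair with both constraints tight.
chicken breast only: max(10.9/0.4, 734/325) = 27.25 servings → $57.23.
oats only: max(10.9/3.3, 734/173) = 4.243 servings → $1.48.
lentils only: max(10.9/2.8, 734/347) = 3.893 servings → $2.14.
chicken breast + oats with both tight: 0.5347 servings and 3.238 servings → $2.26.
chicken breast + lentils with both targets exact would need a negative amount; discard.
oats + lentils with both tight: 2.614 servings and 0.812 servings → $1.36.
Cheapest feasible corner: $1.36.

$1.36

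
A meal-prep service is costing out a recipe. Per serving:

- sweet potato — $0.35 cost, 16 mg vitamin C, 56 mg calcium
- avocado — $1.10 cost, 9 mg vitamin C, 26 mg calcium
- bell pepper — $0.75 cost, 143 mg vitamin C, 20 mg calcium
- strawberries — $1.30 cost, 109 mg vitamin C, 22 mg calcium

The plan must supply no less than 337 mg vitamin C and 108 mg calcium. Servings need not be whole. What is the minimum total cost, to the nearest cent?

Compare the cost at each extreme point of the feasible region.
sweet potato only: max(337/16, 108/56) = 21.06 servings → $7.37.
avocado only: max(337/9, 108/26) = 37.44 servings → $41.19.
bell pepper only: max(337/143, 108/20) = 5.4 servings → $4.05.
strawberries only: max(337/109, 108/22) = 4.909 servings → $6.38.
sweet potato + avocado with both targets exact would need a negative amount; discard.
sweet potato + bell pepper with both tight: 1.132 servings and 2.23 servings → $2.07.
sweet potato + strawberries with both tight: 0.7576 servings and 2.981 servings → $4.14.
avocado + bell pepper with both tight: 2.46 servings and 2.202 servings → $4.36.
avocado + strawberries with both tight: 1.653 servings and 2.955 servings → $5.66.
bell pepper + strawberries with both targets exact would need a negative amount; discard.
Cheapest feasible corner: $2.07.

$2.07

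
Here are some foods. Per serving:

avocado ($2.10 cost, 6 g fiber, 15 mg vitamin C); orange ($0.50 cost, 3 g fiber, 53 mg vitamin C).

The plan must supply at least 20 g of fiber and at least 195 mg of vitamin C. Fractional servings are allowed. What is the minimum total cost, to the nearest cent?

$3.33

An LP optimum is at a vertex; with two nutrient constraints at most two foods are used. Check each candidate.
avocado only: max(20/6, 195/15) = 13 servings → $27.30.
orange only: max(20/3, 195/53) = 6.667 servings → $3.33.
avocado + orange with both tight: 1.74 servings and 3.187 servings → $5.25.
The minimum over all feasible corners is $3.33.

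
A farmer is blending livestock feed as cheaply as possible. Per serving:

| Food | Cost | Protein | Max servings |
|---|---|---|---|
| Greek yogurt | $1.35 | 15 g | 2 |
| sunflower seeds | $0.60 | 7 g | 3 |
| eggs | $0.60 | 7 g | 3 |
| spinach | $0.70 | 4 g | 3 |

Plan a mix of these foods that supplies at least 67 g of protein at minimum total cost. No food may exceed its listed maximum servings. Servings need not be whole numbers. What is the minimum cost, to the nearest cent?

Cost per g of protein: sunflower seeds $0.0857, eggs $0.0857, Greek yogurt $0.0900, spinach $0.1750.
Take 3 servings of sunflower seeds: +21.0 g protein for $1.80 (total $1.80, still need 46.0 g).
Take 3 servings of eggs: +21.0 g protein for $1.80 (total $3.60, still need 25.0 g).
Take 1.667 servings of Greek yogurt: +25.0 g protein for $2.25 (total $5.85, still need 0.0 g).
Filling from the cheapest source first is optimal under one linear minimum: $5.85.

$5.85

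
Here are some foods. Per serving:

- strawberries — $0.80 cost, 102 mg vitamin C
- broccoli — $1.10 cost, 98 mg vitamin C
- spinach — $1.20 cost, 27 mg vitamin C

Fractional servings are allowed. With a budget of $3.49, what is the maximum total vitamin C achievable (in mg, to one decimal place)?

445.0 mg

Vitamin C per dollar: strawberries 127.5, broccoli 89.09, spinach 22.5.
With no serving limits, spend the whole cost allowance on strawberries: $3.49 / $0.80 × 102 mg = 445.0 mg.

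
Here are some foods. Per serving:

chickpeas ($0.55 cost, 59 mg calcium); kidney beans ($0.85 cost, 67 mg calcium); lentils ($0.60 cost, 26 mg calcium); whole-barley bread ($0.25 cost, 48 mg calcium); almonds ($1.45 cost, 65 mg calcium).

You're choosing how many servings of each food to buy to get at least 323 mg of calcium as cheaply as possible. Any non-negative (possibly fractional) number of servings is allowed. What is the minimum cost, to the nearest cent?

Cost per mg of calcium: whole-barley bread $0.0052, chickpeas $0.0093, kidney beans $0.0127, almonds $0.0223, lentils $0.0231.
With no serving limits, use only whole-barley bread: 323 mg / 48 mg = 6.729 servings × $0.25 = $1.68.

$1.68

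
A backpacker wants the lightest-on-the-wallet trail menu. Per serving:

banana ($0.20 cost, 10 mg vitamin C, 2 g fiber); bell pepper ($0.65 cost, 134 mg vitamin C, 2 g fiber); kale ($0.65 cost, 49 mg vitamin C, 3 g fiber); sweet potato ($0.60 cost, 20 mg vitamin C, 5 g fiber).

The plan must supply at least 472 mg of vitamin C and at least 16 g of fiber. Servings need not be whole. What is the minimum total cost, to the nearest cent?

$3.02

Two binding constraints pin down two serving amounts, so the optimal mix uses at most two foods. The candidates are each food alone (scaled to the tighter of vitamin C/fiber) and each pair with both constraints tight.
banana only: max(472/10, 16/2) = 47.2 servings → $9.44.
bell pepper only: max(472/134, 16/2) = 8 servings → $5.20.
kale only: max(472/49, 16/3) = 9.633 servings → $6.26.
sweet potato only: max(472/20, 16/5) = 23.6 servings → $14.16.
banana + bell pepper with both tight: 4.839 servings and 3.161 servings → $3.02.
banana + kale: intersection lies outside the first quadrant.
banana + sweet potato with both targets exact would need a negative amount; discard.
bell pepper + kale with both tight: 2.079 servings and 3.947 servings → $3.92.
bell pepper + sweet potato with both tight: 3.238 servings and 1.905 servings → $3.25.
kale + sweet potato: intersection lies outside the first quadrant.
Cheapest feasible corner: $3.02.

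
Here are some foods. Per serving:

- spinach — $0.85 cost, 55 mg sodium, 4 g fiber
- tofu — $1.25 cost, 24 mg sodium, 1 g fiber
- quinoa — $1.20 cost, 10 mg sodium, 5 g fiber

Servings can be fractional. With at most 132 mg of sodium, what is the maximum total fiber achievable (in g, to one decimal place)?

Fiber per mg sodium: quinoa 0.5, spinach 0.07273, tofu 0.04167.
With no serving limits, spend the whole sodium allowance on quinoa: 132 mg / 10 mg × 5 g = 66.0 g.

66.0 g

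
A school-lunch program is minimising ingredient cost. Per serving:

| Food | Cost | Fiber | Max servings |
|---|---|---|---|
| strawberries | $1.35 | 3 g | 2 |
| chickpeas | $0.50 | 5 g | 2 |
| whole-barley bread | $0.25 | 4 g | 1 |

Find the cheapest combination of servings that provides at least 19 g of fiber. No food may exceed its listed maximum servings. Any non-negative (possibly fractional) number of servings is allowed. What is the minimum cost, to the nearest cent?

$3.50

Cost per g of fiber: whole-barley bread $0.0625, chickpeas $0.1000, strawberries $0.4500.
Take 1 serving of whole-barley bread: +4.0 g fiber for $0.25 (total $0.25, still need 15.0 g).
Take 2 servings of chickpeas: +10.0 g fiber for $1.00 (total $1.25, still need 5.0 g).
Take 1.667 servings of strawberries: +5.0 g fiber for $2.25 (total $3.50, still need 0.0 g).
Greedy by cheapest-per-g is optimal for a single linear constraint, so the minimum cost is $3.50.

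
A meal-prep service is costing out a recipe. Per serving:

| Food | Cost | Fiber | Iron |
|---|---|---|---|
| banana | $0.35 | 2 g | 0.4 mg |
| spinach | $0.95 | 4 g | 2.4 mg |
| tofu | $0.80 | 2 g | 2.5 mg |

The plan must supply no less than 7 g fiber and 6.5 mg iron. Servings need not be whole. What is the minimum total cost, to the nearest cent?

$2.24

An LP optimum is at a vertex; with two nutrient constraints at most two foods are used. Check each candidate.
banana only: max(7/2, 6.5/0.4) = 16.25 servings → $5.69.
spinach only: max(7/4, 6.5/2.4) = 2.708 servings → $2.57.
tofu only: max(7/2, 6.5/2.5) = 3.5 servings → $2.80.
banana + spinach with both targets exact would need a negative amount; discard.
banana + tofu with both tight: 1.071 servings and 2.429 servings → $2.32.
spinach + tofu with both tight: 0.8654 servings and 1.769 servings → $2.24.
Cheapest feasible corner: $2.24.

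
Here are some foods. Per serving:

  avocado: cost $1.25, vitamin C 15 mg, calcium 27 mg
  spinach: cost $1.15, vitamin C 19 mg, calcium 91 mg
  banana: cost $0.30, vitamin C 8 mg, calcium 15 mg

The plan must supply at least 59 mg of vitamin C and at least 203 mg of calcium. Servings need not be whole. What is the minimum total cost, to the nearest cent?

At the optimum either one food covers both requirements or two foods hit both targets exactly; no other combination can be cheaper.
avocado only: max(59/15, 203/27) = 7.519 servings → $9.40.
spinach only: max(59/19, 203/91) = 3.105 servings → $3.57.
banana only: max(59/8, 203/15) = 13.53 servings → $4.06.
avocado + spinach with both tight: 1.775 servings and 1.704 servings → $4.18.
avocado + banana: the both-tight solution has a negative serving — not a feasible corner.
spinach + banana with both tight: 1.668 servings and 3.413 servings → $2.94.
Cheapest feasible corner: $2.94.

$2.94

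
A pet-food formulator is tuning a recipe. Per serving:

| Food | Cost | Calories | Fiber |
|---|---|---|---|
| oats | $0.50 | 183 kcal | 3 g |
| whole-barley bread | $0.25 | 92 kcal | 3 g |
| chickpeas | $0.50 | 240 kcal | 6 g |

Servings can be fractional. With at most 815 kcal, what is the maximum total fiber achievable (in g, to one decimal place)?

26.6 g

Fiber per kcal: whole-barley bread 0.03261, chickpeas 0.025, oats 0.01639.
With no serving limits, spend the whole calories allowance on whole-barley bread: 815 kcal / 92 kcal × 3 g = 26.6 g.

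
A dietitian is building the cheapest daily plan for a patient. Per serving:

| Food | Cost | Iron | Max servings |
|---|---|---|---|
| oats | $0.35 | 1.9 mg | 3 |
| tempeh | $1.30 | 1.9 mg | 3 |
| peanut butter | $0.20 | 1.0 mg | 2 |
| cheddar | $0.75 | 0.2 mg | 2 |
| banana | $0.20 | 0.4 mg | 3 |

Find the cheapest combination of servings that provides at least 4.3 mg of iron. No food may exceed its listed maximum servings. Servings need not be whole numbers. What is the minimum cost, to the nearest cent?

Cost per mg of iron: oats $0.1842, peanut butter $0.2000, banana $0.5000, tempeh $0.6842, cheddar $3.7500.
Take 2.263 servings of oats: +4.3 mg iron for $0.79 (total $0.79, still need 0.0 mg).
Greedy by cheapest-per-mg is optimal for a single linear constraint, so the minimum cost is $0.79.

$0.79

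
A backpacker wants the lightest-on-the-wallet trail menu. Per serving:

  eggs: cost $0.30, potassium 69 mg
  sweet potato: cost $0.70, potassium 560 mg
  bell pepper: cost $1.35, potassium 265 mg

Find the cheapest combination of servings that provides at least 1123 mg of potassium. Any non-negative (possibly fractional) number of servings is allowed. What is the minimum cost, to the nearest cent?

Cost per mg of potassium: sweet potato $0.0013, eggs $0.0043, bell pepper $0.0051.
With no serving limits, use only sweet potato: 1123 mg / 560 mg = 2.005 servings × $0.70 = $1.40.

$1.40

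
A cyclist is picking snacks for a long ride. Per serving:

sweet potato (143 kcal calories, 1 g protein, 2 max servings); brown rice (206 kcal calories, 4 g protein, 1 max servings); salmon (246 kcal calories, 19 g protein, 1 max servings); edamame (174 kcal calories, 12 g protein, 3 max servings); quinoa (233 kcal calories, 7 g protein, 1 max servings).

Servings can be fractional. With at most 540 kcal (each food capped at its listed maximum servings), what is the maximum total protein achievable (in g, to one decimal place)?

39.3 g

Protein per kcal: salmon 0.07724, edamame 0.06897, quinoa 0.03004, brown rice 0.01942, sweet potato 0.006993.
Take 1 serving of salmon: uses 246 kcal, +19.0 g protein (running total 19.0 g).
Take 1.69 servings of edamame: uses 294 kcal, +20.3 g protein (running total 39.3 g).
Greedy by best ratio exhausts the calories allowance optimally: 39.3 g.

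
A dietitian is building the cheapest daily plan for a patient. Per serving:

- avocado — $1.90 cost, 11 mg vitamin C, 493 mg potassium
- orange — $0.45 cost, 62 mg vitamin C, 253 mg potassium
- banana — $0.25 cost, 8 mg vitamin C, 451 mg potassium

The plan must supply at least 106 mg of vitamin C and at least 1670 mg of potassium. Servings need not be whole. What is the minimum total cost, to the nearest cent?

Minimising a linear cost over {vitamin C ≥ 106, potassium ≥ 1670, servings ≥ 0} — the optimum is at a vertex, using one or two foods.
avocado only: max(106/11, 1670/493) = 9.636 servings → $18.31.
orange only: max(106/62, 1670/253) = 6.601 servings → $2.97.
banana only: max(106/8, 1670/451) = 13.25 servings → $3.31.
avocado + orange with both tight: 2.761 servings and 1.22 servings → $5.80.
avocado + banana with both targets exact would need a negative amount; discard.
orange + banana with both tight: 1.328 servings and 2.958 servings → $1.34.
The minimum over all feasible corners is $1.34.

$1.34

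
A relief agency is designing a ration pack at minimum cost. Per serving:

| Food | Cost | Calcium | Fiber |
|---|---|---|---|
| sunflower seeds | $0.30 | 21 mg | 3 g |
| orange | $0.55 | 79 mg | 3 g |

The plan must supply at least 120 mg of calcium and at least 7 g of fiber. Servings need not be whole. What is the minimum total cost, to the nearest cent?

$1.01

Minimising a linear cost over {calcium ≥ 120, fiber ≥ 7, servings ≥ 0} — the optimum is at a vertex, using one or two foods.
sunflower seeds only: max(120/21, 7/3) = 5.714 servings → $1.71.
orange only: max(120/79, 7/3) = 2.333 servings → $1.28.
sunflower seeds + orange with both tight: 1.109 servings and 1.224 servings → $1.01.
The minimum over all feasible corners is $1.01.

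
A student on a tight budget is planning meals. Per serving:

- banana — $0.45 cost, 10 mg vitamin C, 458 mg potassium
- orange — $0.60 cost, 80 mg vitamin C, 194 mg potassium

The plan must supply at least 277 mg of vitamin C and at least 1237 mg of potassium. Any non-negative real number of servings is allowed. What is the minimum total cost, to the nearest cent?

$2.57

At the optimum either one food covers both requirements or two foods hit both targets exactly; no other combination can be cheaper.
banana only: max(277/10, 1237/458) = 27.7 servings → $12.46.
orange only: max(277/80, 1237/194) = 6.376 servings → $3.83.
banana + orange with both tight: 1.303 servings and 3.3 servings → $2.57.
Cheapest feasible corner: $2.57.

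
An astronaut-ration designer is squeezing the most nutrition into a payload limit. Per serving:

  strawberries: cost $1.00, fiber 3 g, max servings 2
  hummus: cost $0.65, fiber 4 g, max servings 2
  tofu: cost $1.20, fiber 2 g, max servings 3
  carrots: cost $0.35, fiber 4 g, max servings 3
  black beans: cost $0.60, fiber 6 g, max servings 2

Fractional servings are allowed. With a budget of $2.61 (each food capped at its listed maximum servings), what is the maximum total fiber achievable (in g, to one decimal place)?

Fiber per dollar: carrots 11.43, black beans 10, hummus 6.154, strawberries 3, tofu 1.667.
Take 3 servings of carrots: spends $1.05, +12.0 g fiber (running total 12.0 g).
Take 2 servings of black beans: spends $1.20, +12.0 g fiber (running total 24.0 g).
Take 0.5538 servings of hummus: spends $0.36, +2.2 g fiber (running total 26.2 g).
Filling greedily by fiber-per-dollar is optimal for one linear limit, giving 26.2 g.

26.2 g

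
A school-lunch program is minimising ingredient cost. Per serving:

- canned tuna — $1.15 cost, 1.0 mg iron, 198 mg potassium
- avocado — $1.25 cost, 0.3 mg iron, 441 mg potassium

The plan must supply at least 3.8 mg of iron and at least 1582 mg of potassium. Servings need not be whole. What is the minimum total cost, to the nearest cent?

$6.34

With two linear requirements the optimum uses one or two foods; enumerate the corners.
canned tuna only: max(3.8/1.0, 1582/198) = 7.99 servings → $9.19.
avocado only: max(3.8/0.3, 1582/441) = 12.67 servings → $15.83.
canned tuna + avocado with both tight: 3.148 servings and 2.174 servings → $6.34.
So the least-cost plan costs $6.34.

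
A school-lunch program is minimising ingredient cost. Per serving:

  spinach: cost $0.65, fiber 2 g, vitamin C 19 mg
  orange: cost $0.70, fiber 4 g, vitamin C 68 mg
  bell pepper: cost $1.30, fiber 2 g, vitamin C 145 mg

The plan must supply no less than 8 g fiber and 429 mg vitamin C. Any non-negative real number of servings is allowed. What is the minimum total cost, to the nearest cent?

An LP optimum is at a vertex; with two nutrient constraints at most two foods are used. Check each candidate.
spinach only: max(8/2, 429/19) = 22.58 servings → $14.68.
orange only: max(8/4, 429/68) = 6.309 servings → $4.42.
bell pepper only: max(8/2, 429/145) = 4 servings → $5.20.
spinach + orange: the both-tight solution has a negative serving — not a feasible corner.
spinach + bell pepper with both tight: 1.198 servings and 2.802 servings → $4.42.
orange + bell pepper with both tight: 0.6802 servings and 2.64 servings → $3.91.
The minimum over all feasible corners is $3.91.

$3.91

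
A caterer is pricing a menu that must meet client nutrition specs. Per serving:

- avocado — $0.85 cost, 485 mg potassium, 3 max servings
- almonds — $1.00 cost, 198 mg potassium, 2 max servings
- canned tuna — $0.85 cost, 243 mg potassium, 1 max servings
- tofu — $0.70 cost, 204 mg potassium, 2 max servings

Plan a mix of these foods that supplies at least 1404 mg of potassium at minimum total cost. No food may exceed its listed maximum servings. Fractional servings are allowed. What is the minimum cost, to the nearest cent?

$2.46

Cost per mg of potassium: avocado $0.0018, tofu $0.0034, canned tuna $0.0035, almonds $0.0051.
Take 2.895 servings of avocado: +1404.0 mg potassium for $2.46 (total $2.46, still need 0.0 mg).
Filling from the cheapest source first is optimal under one linear minimum: $2.46.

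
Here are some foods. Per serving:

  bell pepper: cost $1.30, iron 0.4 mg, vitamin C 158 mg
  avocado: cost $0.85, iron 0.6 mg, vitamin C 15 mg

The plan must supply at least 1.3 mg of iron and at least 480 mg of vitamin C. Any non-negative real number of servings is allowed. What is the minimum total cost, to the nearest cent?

At the optimum either one food covers both requirements or two foods hit both targets exactly; no other combination can be cheaper.
bell pepper only: max(1.3/0.4, 480/158) = 3.25 servings → $4.22.
avocado only: max(1.3/0.6, 480/15) = 32 servings → $27.20.
bell pepper + avocado with both tight: 3.024 servings and 0.1509 servings → $4.06.
So the least-cost plan costs $4.06.

$4.06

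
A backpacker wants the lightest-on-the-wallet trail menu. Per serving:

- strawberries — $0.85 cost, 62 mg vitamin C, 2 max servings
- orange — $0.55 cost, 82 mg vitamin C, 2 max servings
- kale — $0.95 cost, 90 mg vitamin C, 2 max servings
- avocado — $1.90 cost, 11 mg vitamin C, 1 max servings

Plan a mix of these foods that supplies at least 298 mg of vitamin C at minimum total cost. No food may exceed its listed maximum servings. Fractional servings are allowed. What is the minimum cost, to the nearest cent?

Cost per mg of vitamin C: orange $0.0067, kale $0.0106, strawberries $0.0137, avocado $0.1727.
Take 2 servings of orange: +164.0 mg vitamin C for $1.10 (total $1.10, still need 134.0 mg).
Take 1.489 servings of kale: +134.0 mg vitamin C for $1.41 (total $2.51, still need 0.0 mg).
Filling from the cheapest source first is optimal under one linear minimum: $2.51.

$2.51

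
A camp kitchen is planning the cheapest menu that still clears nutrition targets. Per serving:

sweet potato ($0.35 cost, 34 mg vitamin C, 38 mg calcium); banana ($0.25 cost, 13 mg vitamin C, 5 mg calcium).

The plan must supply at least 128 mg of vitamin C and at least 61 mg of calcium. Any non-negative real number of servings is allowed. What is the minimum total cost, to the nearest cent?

With two linear requirements the optimum uses one or two foods; enumerate the corners.
sweet potato only: max(128/34, 61/38) = 3.765 servings → $1.32.
banana only: max(128/13, 61/5) = 12.2 servings → $3.05.
sweet potato + banana with both tight: 0.4722 servings and 8.611 servings → $2.32.
The minimum over all feasible corners is $1.32.

$1.32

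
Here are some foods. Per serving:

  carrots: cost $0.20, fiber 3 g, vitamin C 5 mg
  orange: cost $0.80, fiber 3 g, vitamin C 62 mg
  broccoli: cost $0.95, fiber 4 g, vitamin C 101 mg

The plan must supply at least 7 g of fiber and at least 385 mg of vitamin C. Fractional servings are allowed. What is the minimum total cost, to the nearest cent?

$3.62

Two binding constraints pin down two serving amounts, so the optimal mix uses at most two foods. The candidates are each food alone (scaled to the tighter of fiber/vitamin C) and each pair with both constraints tight.
carrots only: max(7/3, 385/5) = 77 servings → $15.40.
orange only: max(7/3, 385/62) = 6.21 servings → $4.97.
broccoli only: max(7/4, 385/101) = 3.812 servings → $3.62.
carrots + orange with both targets exact would need a negative amount; discard.
carrots + broccoli: the both-tight solution has a negative serving — not a feasible corner.
orange + broccoli with both targets exact would need a negative amount; discard.
The minimum over all feasible corners is $3.62.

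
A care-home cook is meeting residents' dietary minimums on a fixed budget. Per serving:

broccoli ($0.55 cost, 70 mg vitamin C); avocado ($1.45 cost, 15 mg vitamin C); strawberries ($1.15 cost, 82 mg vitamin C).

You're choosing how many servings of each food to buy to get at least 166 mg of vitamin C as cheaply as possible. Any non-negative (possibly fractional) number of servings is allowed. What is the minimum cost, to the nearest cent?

$1.30

Cost per mg of vitamin C: broccoli $0.0079, strawberries $0.0140, avocado $0.0967.
With no serving limits, use only broccoli: 166 mg / 70 mg = 2.371 servings × $0.55 = $1.30.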